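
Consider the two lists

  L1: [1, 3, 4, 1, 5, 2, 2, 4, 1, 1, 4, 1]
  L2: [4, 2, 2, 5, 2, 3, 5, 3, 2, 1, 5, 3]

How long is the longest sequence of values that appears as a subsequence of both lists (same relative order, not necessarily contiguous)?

Match 4 [3,1]; then 5 [5,4]; then 2 [6,5]; then 2 [7,9]; then 1 [9,10] — 5 values in the same relative order in both. Since dp[12][12] = 5, nothing longer is possible.

5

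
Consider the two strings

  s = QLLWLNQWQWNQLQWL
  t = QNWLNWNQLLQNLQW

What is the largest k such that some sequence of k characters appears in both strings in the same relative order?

10

One common subsequence of length 10: Q at s[1]=t[1] → L at s[2]=t[4] → W at s[4]=t[6] → N at s[6]=t[7] → Q at s[7]=t[8] → Q at s[9]=t[11] → N at s[11]=t[12] → L at s[13]=t[13] → Q at s[14]=t[14] → W at s[15]=t[15]. The LCS DP gives dp[16][15] = 10, so this is optimal.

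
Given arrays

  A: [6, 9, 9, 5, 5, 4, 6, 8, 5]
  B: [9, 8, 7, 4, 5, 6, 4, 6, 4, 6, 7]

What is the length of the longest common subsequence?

Pick 9 at A[2]=B[1], 5 at A[4]=B[5], 4 at A[6]=B[9], 6 at A[7]=B[10]; all 4 values appear in both, in order. The LCS DP gives dp[9][11] = 4, so this is optimal.

4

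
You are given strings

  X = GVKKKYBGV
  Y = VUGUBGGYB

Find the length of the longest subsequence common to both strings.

3

Match G [1,7]; then Y [6,8]; then B [7,9] — 3 characters in the same relative order in both. Since dp[9][9] = 3, nothing longer is possible.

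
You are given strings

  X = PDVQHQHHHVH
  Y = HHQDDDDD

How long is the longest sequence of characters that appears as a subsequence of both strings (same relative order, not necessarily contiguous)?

2

One common subsequence of length 2: H at X[5]=Y[2] → Q at X[6]=Y[3]. Since dp[11][8] = 2, nothing longer is possible.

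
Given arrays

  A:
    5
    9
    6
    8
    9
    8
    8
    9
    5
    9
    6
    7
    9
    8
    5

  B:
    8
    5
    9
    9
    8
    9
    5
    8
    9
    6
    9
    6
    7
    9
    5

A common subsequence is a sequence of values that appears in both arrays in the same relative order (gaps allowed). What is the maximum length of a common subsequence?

Pick 5 at A[1]=B[2], then 9 at A[2]=B[4], then 8 at A[4]=B[5], then 9 at A[5]=B[6], then 8 at A[7]=B[8], then 9 at A[8]=B[9], then 9 at A[10]=B[11], then 6 at A[11]=B[12], then 7 at A[12]=B[13], then 9 at A[13]=B[14], then 5 at A[15]=B[15]; all 11 values appear in both, in order. Since dp[15][15] = 11, nothing longer is possible.

11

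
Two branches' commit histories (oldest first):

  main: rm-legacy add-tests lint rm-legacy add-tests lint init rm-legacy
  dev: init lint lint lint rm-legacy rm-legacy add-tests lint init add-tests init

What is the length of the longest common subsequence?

5

Match rm-legacy [1,6], add-tests [2,7], lint [3,8], add-tests [5,10], init [7,11] — 5 commits in the same relative order in both. dp[8][11] = 5 confirms this is the maximum.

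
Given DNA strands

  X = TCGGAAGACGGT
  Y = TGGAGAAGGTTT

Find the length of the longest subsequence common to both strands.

9

Let dp[i][j] be the LCS length of the first i bases of X and the first j bases of Y. dp[i][j] = dp[i-1][j-1]+1 when the i-th and j-th bases match, else max(dp[i-1][j], dp[i][j-1]).
    ·  T  G  G  A  G  A  A  G  G  T  T  T
 ·  0  0  0  0  0  0  0  0  0  0  0  0  0
 T  0  1  1  1  1  1  1  1  1  1  1  1  1
 C  0  1  1  1  1  1  1  1  1  1  1  1  1
 G  0  1  2  2  2  2  2  2  2  2  2  2  2
 G  0  1  2  3  3  3  3  3  3  3  3  3  3
 A  0  1  2  3  4  4  4  4  4  4  4  4  4
 A  0  1  2  3  4  4  5  5  5  5  5  5  5
 G  0  1  2  3  4  5  5  5  6  6  6  6  6
 A  0  1  2  3  4  5  6  6  6  6  6  6  6
 C  0  1  2  3  4  5  6  6  6  6  6  6  6
 G  0  1  2  3  4  5  6  6  7  7  7  7  7
 G  0  1  2  3  4  5  6  6  7  8  8  8  8
 T  0  1  2  3  4  5  6  6  7  8  9  9  9
dp[12][12] = 9. One LCS (by backtracking along matches): TGGAAAGGT.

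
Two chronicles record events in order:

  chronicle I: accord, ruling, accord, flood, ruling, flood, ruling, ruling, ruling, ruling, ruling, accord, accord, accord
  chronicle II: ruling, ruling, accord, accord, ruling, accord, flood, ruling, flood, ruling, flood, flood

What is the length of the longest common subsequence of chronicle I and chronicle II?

Taking accord (chronicle I #1, chronicle II #4), ruling (chronicle I #2, chronicle II #5), accord (chronicle I #3, chronicle II #6), flood (chronicle I #4, chronicle II #7), ruling (chronicle I #5, chronicle II #8), flood (chronicle I #6, chronicle II #9), ruling (chronicle I #7, chronicle II #10) gives a common subsequence of length 7, and the DP table's final entry dp[14][12] is also 7, so no common subsequence is longer.

7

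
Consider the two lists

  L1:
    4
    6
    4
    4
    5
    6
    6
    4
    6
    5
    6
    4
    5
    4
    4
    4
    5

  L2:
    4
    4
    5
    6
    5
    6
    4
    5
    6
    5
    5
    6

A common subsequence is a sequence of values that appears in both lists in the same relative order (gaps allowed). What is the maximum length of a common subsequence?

Match 4 [3,1]; then 4 [4,2]; then 5 [5,3]; then 6 [6,4]; then 6 [7,6]; then 4 [8,7]; then 5 [10,8]; then 6 [11,9]; then 5 [13,10]; then 5 [17,11] — 10 values in the same relative order in both. dp[17][12] = 10 confirms this is the maximum.

10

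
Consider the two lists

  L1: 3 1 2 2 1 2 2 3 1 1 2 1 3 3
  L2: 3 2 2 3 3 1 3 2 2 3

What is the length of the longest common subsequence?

7

Let dp[i][j] be the LCS length of the first i values of L1 and the first j values of L2. dp[i][j] = dp[i-1][j-1]+1 when the i-th and j-th values match, else max(dp[i-1][j], dp[i][j-1]).
    ·  3  2  2  3  3  1  3  2  2  3
 ·  0  0  0  0  0  0  0  0  0  0  0
 3  0  1  1  1  1  1  1  1  1  1  1
 1  0  1  1  1  1  1  2  2  2  2  2
 2  0  1  2  2  2  2  2  2  3  3  3
 2  0  1  2  3  3  3  3  3  3  4  4
 1  0  1  2  3  3  3  4  4  4  4  4
 2  0  1  2  3  3  3  4  4  5  5  5
 2  0  1  2  3  3  3  4  4  5  6  6
 3  0  1  2  3  4  4  4  5  5  6  7
 1  0  1  2  3  4  4  5  5  5  6  7
 1  0  1  2  3  4  4  5  5  5  6  7
 2  0  1  2  3  4  4  5  5  6  6  7
 1  0  1  2  3  4  4  5  5  6  6  7
 3  0  1  2  3  4  5  5  6  6  6  7
 3  0  1  2  3  4  5  5  6  6  6  7
dp[14][10] = 7. One LCS (by backtracking along matches): 3, 2, 2, 1, 2, 2, 3.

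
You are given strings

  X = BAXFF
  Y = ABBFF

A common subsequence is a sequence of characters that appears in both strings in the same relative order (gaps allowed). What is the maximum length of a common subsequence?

Let dp[i][j] be the LCS length of the first i characters of X and the first j characters of Y. dp[i][j] = dp[i-1][j-1]+1 when the i-th and j-th characters match, else max(dp[i-1][j], dp[i][j-1]).
    ·  A  B  B  F  F
 ·  0  0  0  0  0  0
 B  0  0  1  1  1  1
 A  0  1  1  1  1  1
 X  0  1  1  1  1  1
 F  0  1  1  1  2  2
 F  0  1  1  1  2  3
dp[5][5] = 3. One LCS (by backtracking along matches): BFF.

3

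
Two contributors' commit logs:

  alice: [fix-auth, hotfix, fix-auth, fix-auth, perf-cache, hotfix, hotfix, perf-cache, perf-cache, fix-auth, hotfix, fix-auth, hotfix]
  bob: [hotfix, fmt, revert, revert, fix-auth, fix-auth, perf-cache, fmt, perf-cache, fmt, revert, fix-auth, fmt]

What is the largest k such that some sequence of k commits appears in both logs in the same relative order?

6

Taking hotfix [2,1], fix-auth [3,5], fix-auth [4,6], perf-cache [5,7], perf-cache [8,9], fix-auth [10,12] gives a common subsequence of length 6. Since dp[13][13] = 6, nothing longer is possible.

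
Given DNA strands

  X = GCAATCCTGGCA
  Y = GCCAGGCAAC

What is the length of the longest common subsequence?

Match G [1,1]; then C [2,3]; then A [4,4]; then G [9,5]; then G [10,6]; then C [11,7]; then A [12,9] — 7 bases in the same relative order in both. The LCS DP gives dp[12][10] = 7, so this is optimal.

7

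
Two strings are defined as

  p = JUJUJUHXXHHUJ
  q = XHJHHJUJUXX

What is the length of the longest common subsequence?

Let dp[i][j] be the LCS length of the first i characters of p and the first j characters of q. dp[i][j] = dp[i-1][j-1]+1 when the i-th and j-th characters match, else max(dp[i-1][j], dp[i][j-1]).
    ·  X  H  J  H  H  J  U  J  U  X  X
 ·  0  0  0  0  0  0  0  0  0  0  0  0
 J  0  0  0  1  1  1  1  1  1  1  1  1
 U  0  0  0  1  1  1  1  2  2  2  2  2
 J  0  0  0  1  1  1  2  2  3  3  3  3
 U  0  0  0  1  1  1  2  3  3  4  4  4
 J  0  0  0  1  1  1  2  3  4  4  4  4
 U  0  0  0  1  1  1  2  3  4  5  5  5
 H  0  0  1  1  2  2  2  3  4  5  5  5
 X  0  1  1  1  2  2  2  3  4  5  6  6
 X  0  1  1  1  2  2  2  3  4  5  6  7
 H  0  1  2  2  2  3  3  3  4  5  6  7
 H  0  1  2  2  3  3  3  3  4  5  6  7
 U  0  1  2  2  3  3  3  4  4  5  6  7
 J  0  1  2  3  3  3  4  4  5  5  6  7
dp[13][11] = 7. One LCS (by backtracking along matches): JJUJUXX.

7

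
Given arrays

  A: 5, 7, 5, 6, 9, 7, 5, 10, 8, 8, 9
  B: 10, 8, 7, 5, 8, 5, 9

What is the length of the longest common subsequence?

4

Match 7 (A #2, B #3), then 5 (A #3, B #4), then 5 (A #7, B #6), then 9 (A #11, B #7) — 4 values in the same relative order in both. The LCS DP gives dp[11][7] = 4, so this is optimal.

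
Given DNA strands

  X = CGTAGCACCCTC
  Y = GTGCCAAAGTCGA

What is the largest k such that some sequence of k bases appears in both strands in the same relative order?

Pick G [2,1], T [3,2], G [5,3], C [6,5], A [7,8], T [11,10], C [12,11]; all 7 bases appear in both, in order. dp[12][13] = 7 confirms this is the maximum.

7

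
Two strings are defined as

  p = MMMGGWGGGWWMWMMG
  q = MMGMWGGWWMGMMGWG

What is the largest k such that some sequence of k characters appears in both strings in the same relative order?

Match M (p #1, q #1), then M (p #2, q #2), then M (p #3, q #4), then W (p #6, q #5), then G (p #8, q #6), then G (p #9, q #7), then W (p #10, q #8), then W (p #11, q #9), then M (p #12, q #10), then M (p #14, q #12), then M (p #15, q #13), then G (p #16, q #16) — 12 characters in the same relative order in both, and the DP table's final entry dp[16][16] is also 12, so no common subsequence is longer.

12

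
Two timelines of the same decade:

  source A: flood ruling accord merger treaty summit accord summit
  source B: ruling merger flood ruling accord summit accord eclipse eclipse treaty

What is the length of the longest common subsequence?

Match flood at source A[1]=source B[3], then ruling at source A[2]=source B[4], then accord at source A[3]=source B[5], then summit at source A[6]=source B[6], then accord at source A[7]=source B[7] — 5 events in the same relative order in both. dp[8][10] = 5 confirms this is the maximum.

5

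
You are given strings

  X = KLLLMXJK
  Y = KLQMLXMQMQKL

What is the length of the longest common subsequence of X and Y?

Let dp[i][j] be the LCS length of the first i characters of X and the first j characters of Y. dp[i][j] = dp[i-1][j-1]+1 when the i-th and j-th characters match, else max(dp[i-1][j], dp[i][j-1]).
    ·  K  L  Q  M  L  X  M  Q  M  Q  K  L
 ·  0  0  0  0  0  0  0  0  0  0  0  0  0
 K  0  1  1  1  1  1  1  1  1  1  1  1  1
 L  0  1  2  2  2  2  2  2  2  2  2  2  2
 L  0  1  2  2  2  3  3  3  3  3  3  3  3
 L  0  1  2  2  2  3  3  3  3  3  3  3  4
 M  0  1  2  2  3  3  3  4  4  4  4  4  4
 X  0  1  2  2  3  3  4  4  4  4  4  4  4
 J  0  1  2  2  3  3  4  4  4  4  4  4  4
 K  0  1  2  2  3  3  4  4  4  4  4  5  5
dp[8][12] = 5. One LCS (by backtracking along matches): KLLMK.

5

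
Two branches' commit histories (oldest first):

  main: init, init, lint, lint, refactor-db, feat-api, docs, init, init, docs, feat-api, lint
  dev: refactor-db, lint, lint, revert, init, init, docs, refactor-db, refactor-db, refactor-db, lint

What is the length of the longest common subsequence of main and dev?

6

One common subsequence of length 6: lint (main #3, dev #2), lint (main #4, dev #3), init (main #8, dev #5), init (main #9, dev #6), docs (main #10, dev #7), lint (main #12, dev #11). dp[12][11] = 6 confirms this is the maximum.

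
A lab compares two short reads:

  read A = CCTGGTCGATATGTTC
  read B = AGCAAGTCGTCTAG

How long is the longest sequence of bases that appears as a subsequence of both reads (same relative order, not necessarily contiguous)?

8

Pick C (read A #1, read B #3); then C (read A #2, read B #8); then G (read A #5, read B #9); then T (read A #6, read B #10); then C (read A #7, read B #11); then T (read A #10, read B #12); then A (read A #11, read B #13); then G (read A #13, read B #14); all 8 bases appear in both, in order, and the DP table's final entry dp[16][14] is also 8, so no common subsequence is longer.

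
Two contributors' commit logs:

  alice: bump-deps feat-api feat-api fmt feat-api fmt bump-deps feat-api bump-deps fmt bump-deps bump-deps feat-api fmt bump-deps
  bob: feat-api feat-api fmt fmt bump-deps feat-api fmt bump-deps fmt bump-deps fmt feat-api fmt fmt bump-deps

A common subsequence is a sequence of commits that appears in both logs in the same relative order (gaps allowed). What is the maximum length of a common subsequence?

12

Pick feat-api (alice #2, bob #1), then feat-api (alice #3, bob #2), then fmt (alice #4, bob #3), then fmt (alice #6, bob #4), then bump-deps (alice #7, bob #5), then feat-api (alice #8, bob #6), then bump-deps (alice #9, bob #8), then fmt (alice #10, bob #9), then bump-deps (alice #11, bob #10), then feat-api (alice #13, bob #12), then fmt (alice #14, bob #14), then bump-deps (alice #15, bob #15); all 12 commits appear in both, in order. dp[15][15] = 12 confirms this is the maximum.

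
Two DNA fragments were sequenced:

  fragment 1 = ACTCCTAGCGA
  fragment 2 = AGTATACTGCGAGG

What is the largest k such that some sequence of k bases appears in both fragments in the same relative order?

One common subsequence of length 8: A at fragment 1[1]=fragment 2[4], then T at fragment 1[3]=fragment 2[5], then C at fragment 1[5]=fragment 2[7], then T at fragment 1[6]=fragment 2[8], then G at fragment 1[8]=fragment 2[9], then C at fragment 1[9]=fragment 2[10], then G at fragment 1[10]=fragment 2[11], then A at fragment 1[11]=fragment 2[12], and the DP table's final entry dp[11][14] is also 8, so no common subsequence is longer.

8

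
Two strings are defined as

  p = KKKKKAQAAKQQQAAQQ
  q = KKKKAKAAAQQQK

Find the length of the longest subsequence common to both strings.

11

Pick K [1,1], K [2,2], K [3,3], K [4,4], K [5,6], A [6,7], A [8,8], A [9,9], Q [11,10], Q [12,11], Q [13,12]; all 11 characters appear in both, in order. The LCS DP gives dp[17][13] = 11, so this is optimal.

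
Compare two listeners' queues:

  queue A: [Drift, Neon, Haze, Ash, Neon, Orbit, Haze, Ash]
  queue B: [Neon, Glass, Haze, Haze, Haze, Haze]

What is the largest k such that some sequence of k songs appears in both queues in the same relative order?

Taking Neon at queue A[2]=queue B[1] → Haze at queue A[3]=queue B[5] → Haze at queue A[7]=queue B[6] gives a common subsequence of length 3. dp[8][6] = 3 confirms this is the maximum.

3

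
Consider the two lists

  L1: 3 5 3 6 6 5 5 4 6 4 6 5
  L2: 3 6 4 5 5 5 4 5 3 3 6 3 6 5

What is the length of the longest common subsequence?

Match 3 (L1 #1, L2 #1) → 5 (L1 #2, L2 #4) → 5 (L1 #6, L2 #5) → 5 (L1 #7, L2 #6) → 4 (L1 #8, L2 #7) → 6 (L1 #9, L2 #11) → 6 (L1 #11, L2 #13) → 5 (L1 #12, L2 #14) — 8 values in the same relative order in both. dp[12][14] = 8 confirms this is the maximum.

8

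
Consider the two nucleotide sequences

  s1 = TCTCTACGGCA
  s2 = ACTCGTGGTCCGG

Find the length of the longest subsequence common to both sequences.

7

Let dp[i][j] be the LCS length of the first i bases of s1 and the first j bases of s2. dp[i][j] = dp[i-1][j-1]+1 when the i-th and j-th bases match, else max(dp[i-1][j], dp[i][j-1]).
    ·  A  C  T  C  G  T  G  G  T  C  C  G  G
 ·  0  0  0  0  0  0  0  0  0  0  0  0  0  0
 T  0  0  0  1  1  1  1  1  1  1  1  1  1  1
 C  0  0  1  1  2  2  2  2  2  2  2  2  2  2
 T  0  0  1  2  2  2  3  3  3  3  3  3  3  3
 C  0  0  1  2  3  3  3  3  3  3  4  4  4  4
 T  0  0  1  2  3  3  4  4  4  4  4  4  4  4
 A  0  1  1  2  3  3  4  4  4  4  4  4  4  4
 C  0  1  2  2  3  3  4  4  4  4  5  5  5  5
 G  0  1  2  2  3  4  4  5  5  5  5  5  6  6
 G  0  1  2  2  3  4  4  5  6  6  6  6  6  7
 C  0  1  2  2  3  4  4  5  6  6  7  7  7  7
 A  0  1  2  2  3  4  4  5  6  6  7  7  7  7
dp[11][13] = 7. One LCS (by backtracking along matches): TCTCCGG.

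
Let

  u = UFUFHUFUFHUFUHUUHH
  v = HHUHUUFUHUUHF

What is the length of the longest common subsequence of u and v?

10

Pick U [3,3]; then H [5,4]; then U [8,5]; then U [11,6]; then F [12,7]; then U [13,8]; then H [14,9]; then U [15,10]; then U [16,11]; then H [17,12]; all 10 characters appear in both, in order, and the DP table's final entry dp[18][13] is also 10, so no common subsequence is longer.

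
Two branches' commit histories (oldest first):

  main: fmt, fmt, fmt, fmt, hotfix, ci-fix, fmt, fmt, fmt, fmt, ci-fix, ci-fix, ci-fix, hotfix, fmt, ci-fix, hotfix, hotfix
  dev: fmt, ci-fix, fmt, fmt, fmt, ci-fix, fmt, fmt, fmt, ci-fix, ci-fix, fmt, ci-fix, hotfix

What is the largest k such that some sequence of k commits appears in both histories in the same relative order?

Taking fmt (main #1, dev #1); then fmt (main #2, dev #3); then fmt (main #3, dev #4); then fmt (main #4, dev #5); then ci-fix (main #6, dev #6); then fmt (main #8, dev #7); then fmt (main #9, dev #8); then fmt (main #10, dev #9); then ci-fix (main #12, dev #10); then ci-fix (main #13, dev #11); then fmt (main #15, dev #12); then ci-fix (main #16, dev #13); then hotfix (main #18, dev #14) gives a common subsequence of length 13. Since dp[18][14] = 13, nothing longer is possible.

13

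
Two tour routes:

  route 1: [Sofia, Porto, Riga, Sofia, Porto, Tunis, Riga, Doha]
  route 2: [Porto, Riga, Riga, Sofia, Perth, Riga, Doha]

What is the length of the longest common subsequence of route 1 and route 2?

Pick Porto (route 1 #2, route 2 #1) → Riga (route 1 #3, route 2 #3) → Sofia (route 1 #4, route 2 #4) → Riga (route 1 #7, route 2 #6) → Doha (route 1 #8, route 2 #7); all 5 stops appear in both, in order. The LCS DP gives dp[8][7] = 5, so this is optimal.

5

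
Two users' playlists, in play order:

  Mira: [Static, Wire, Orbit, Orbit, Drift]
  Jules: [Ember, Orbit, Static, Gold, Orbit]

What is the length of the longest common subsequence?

Pick Static [1,3], Orbit [4,5]; all 2 songs appear in both, in order, and the DP table's final entry dp[5][5] is also 2, so no common subsequence is longer.

2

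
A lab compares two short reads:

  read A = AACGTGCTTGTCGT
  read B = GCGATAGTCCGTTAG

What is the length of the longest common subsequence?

8

One common subsequence of length 8: A (read A #1, read B #4) → A (read A #2, read B #6) → G (read A #4, read B #7) → T (read A #5, read B #8) → G (read A #6, read B #11) → T (read A #8, read B #12) → T (read A #9, read B #13) → G (read A #13, read B #15). dp[14][15] = 8 confirms this is the maximum.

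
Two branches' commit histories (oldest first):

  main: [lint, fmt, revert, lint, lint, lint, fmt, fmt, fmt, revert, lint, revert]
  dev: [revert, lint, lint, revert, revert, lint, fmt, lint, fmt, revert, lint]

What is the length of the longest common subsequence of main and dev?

8

Taking revert at main[3]=dev[1], lint at main[4]=dev[2], lint at main[5]=dev[3], lint at main[6]=dev[6], fmt at main[7]=dev[7], fmt at main[9]=dev[9], revert at main[10]=dev[10], lint at main[11]=dev[11] gives a common subsequence of length 8. Since dp[12][11] = 8, nothing longer is possible.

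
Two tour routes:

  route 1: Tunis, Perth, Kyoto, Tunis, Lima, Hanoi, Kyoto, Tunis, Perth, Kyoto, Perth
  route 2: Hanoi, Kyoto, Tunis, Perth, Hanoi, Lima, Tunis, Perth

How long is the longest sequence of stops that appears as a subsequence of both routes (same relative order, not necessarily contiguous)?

One common subsequence of length 5: Tunis (route 1 #1, route 2 #3), Perth (route 1 #2, route 2 #4), Lima (route 1 #5, route 2 #6), Tunis (route 1 #8, route 2 #7), Perth (route 1 #11, route 2 #8). The LCS DP gives dp[11][8] = 5, so this is optimal.

5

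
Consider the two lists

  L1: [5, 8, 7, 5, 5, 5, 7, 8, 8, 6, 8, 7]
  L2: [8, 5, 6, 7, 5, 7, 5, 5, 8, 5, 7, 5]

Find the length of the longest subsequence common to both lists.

7

Let dp[i][j] be the LCS length of the first i values of L1 and the first j values of L2. dp[i][j] = dp[i-1][j-1]+1 when the i-th and j-th values match, else max(dp[i-1][j], dp[i][j-1]).
    ·  8  5  6  7  5  7  5  5  8  5  7  5
 ·  0  0  0  0  0  0  0  0  0  0  0  0  0
 5  0  0  1  1  1  1  1  1  1  1  1  1  1
 8  0  1  1  1  1  1  1  1  1  2  2  2  2
 7  0  1  1  1  2  2  2  2  2  2  2  3  3
 5  0  1  2  2  2  3  3  3  3  3  3  3  4
 5  0  1  2  2  2  3  3  4  4  4  4  4  4
 5  0  1  2  2  2  3  3  4  5  5  5  5  5
 7  0  1  2  2  3  3  4  4  5  5  5  6  6
 8  0  1  2  2  3  3  4  4  5  6  6  6  6
 8  0  1  2  2  3  3  4  4  5  6  6  6  6
 6  0  1  2  3  3  3  4  4  5  6  6  6  6
 8  0  1  2  3  3  3  4  4  5  6  6  6  6
 7  0  1  2  3  4  4  4  4  5  6  6  7  7
dp[12][12] = 7. One LCS (by backtracking along matches): 5, 7, 5, 5, 5, 8, 7.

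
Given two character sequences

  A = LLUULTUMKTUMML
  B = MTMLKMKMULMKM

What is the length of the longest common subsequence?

6

Taking L (A #1, B #4), U (A #4, B #9), L (A #5, B #10), M (A #8, B #11), K (A #9, B #12), M (A #13, B #13) gives a common subsequence of length 6, and the DP table's final entry dp[14][13] is also 6, so no common subsequence is longer.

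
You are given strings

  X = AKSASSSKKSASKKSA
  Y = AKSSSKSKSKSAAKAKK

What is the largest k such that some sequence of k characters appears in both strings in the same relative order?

12

One common subsequence of length 12: A (X #1, Y #1), then K (X #2, Y #2), then S (X #3, Y #3), then S (X #5, Y #4), then S (X #6, Y #5), then S (X #7, Y #7), then K (X #8, Y #8), then K (X #9, Y #10), then S (X #10, Y #11), then A (X #11, Y #15), then K (X #13, Y #16), then K (X #14, Y #17). The LCS DP gives dp[16][17] = 12, so this is optimal.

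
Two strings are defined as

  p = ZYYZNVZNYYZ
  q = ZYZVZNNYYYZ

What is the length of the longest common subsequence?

9

Pick Z [1,1], Y [3,2], Z [4,3], V [6,4], Z [7,5], N [8,7], Y [9,9], Y [10,10], Z [11,11]; all 9 characters appear in both, in order. dp[11][11] = 9 confirms this is the maximum.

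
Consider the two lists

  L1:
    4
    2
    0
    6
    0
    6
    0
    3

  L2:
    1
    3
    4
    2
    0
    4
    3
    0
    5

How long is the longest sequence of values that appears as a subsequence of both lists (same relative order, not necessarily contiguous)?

4

Let dp[i][j] be the LCS length of the first i values of L1 and the first j values of L2. dp[i][j] = dp[i-1][j-1]+1 when the i-th and j-th values match, else max(dp[i-1][j], dp[i][j-1]).
    ·  1  3  4  2  0  4  3  0  5
 ·  0  0  0  0  0  0  0  0  0  0
 4  0  0  0  1  1  1  1  1  1  1
 2  0  0  0  1  2  2  2  2  2  2
 0  0  0  0  1  2  3  3  3  3  3
 6  0  0  0  1  2  3  3  3  3  3
 0  0  0  0  1  2  3  3  3  4  4
 6  0  0  0  1  2  3  3  3  4  4
 0  0  0  0  1  2  3  3  3  4  4
 3  0  0  1  1  2  3  3  4  4  4
dp[8][9] = 4. One LCS (by backtracking along matches): 4, 2, 0, 0.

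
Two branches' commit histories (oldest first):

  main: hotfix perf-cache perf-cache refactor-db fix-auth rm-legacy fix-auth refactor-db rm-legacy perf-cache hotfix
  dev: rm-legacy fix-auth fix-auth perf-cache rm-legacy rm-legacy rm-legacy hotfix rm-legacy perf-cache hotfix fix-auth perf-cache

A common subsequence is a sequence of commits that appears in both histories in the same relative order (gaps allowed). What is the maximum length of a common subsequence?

Taking perf-cache [2,4], then rm-legacy [6,7], then rm-legacy [9,9], then perf-cache [10,10], then hotfix [11,11] gives a common subsequence of length 5, and the DP table's final entry dp[11][13] is also 5, so no common subsequence is longer.

5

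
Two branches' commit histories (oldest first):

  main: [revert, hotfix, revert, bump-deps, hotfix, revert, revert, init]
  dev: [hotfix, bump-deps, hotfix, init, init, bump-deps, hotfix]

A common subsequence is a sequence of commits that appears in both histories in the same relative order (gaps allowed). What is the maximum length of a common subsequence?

4

Pick hotfix (main #2, dev #1), bump-deps (main #4, dev #2), hotfix (main #5, dev #3), init (main #8, dev #5); all 4 commits appear in both, in order. dp[8][7] = 4 confirms this is the maximum.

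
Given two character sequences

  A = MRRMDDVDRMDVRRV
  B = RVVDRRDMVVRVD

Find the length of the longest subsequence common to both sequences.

8

Taking R [2,1]; then V [7,3]; then D [8,4]; then R [9,6]; then M [10,8]; then V [12,10]; then R [14,11]; then V [15,12] gives a common subsequence of length 8. dp[15][13] = 8 confirms this is the maximum.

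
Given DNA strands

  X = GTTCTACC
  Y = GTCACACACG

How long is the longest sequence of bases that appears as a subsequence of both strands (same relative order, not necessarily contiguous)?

6

One common subsequence of length 6: G (X #1, Y #1), T (X #2, Y #2), C (X #4, Y #5), A (X #6, Y #6), C (X #7, Y #7), C (X #8, Y #9). dp[8][10] = 6 confirms this is the maximum.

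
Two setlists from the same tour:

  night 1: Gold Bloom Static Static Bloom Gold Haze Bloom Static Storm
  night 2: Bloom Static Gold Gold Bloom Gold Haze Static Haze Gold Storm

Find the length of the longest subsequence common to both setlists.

Pick Bloom at night 1[2]=night 2[1], Static at night 1[3]=night 2[2], Bloom at night 1[5]=night 2[5], Gold at night 1[6]=night 2[6], Haze at night 1[7]=night 2[7], Static at night 1[9]=night 2[8], Storm at night 1[10]=night 2[11]; all 7 songs appear in both, in order. dp[10][11] = 7 confirms this is the maximum.

7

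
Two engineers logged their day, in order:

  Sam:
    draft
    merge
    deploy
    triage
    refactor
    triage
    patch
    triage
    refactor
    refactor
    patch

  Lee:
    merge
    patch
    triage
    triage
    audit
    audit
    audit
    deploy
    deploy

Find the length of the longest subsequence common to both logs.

3

Pick merge at Sam[2]=Lee[1]; then triage at Sam[4]=Lee[3]; then triage at Sam[6]=Lee[4]; all 3 tasks appear in both, in order. dp[11][9] = 3 confirms this is the maximum.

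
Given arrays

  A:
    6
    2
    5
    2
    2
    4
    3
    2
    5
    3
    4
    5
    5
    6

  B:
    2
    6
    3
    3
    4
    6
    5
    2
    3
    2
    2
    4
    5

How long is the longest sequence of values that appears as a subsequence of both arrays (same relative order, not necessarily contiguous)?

Taking 6 [1,6], then 5 [3,7], then 2 [4,8], then 2 [5,10], then 2 [8,11], then 4 [11,12], then 5 [13,13] gives a common subsequence of length 7. dp[14][13] = 7 confirms this is the maximum.

7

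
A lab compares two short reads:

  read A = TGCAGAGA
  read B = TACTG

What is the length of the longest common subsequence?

Pick T at read A[1]=read B[1], then C at read A[3]=read B[3], then G at read A[7]=read B[5]; all 3 bases appear in both, in order. Since dp[8][5] = 3, nothing longer is possible.

3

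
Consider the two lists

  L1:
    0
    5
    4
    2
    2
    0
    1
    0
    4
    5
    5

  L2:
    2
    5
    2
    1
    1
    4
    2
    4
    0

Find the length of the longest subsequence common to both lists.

Let dp[i][j] be the LCS length of the first i values of L1 and the first j values of L2. dp[i][j] = dp[i-1][j-1]+1 when the i-th and j-th values match, else max(dp[i-1][j], dp[i][j-1]).
    ·  2  5  2  1  1  4  2  4  0
 ·  0  0  0  0  0  0  0  0  0  0
 0  0  0  0  0  0  0  0  0  0  1
 5  0  0  1  1  1  1  1  1  1  1
 4  0  0  1  1  1  1  2  2  2  2
 2  0  1  1  2  2  2  2  3  3  3
 2  0  1  1  2  2  2  2  3  3  3
 0  0  1  1  2  2  2  2  3  3  4
 1  0  1  1  2  3  3  3  3  3  4
 0  0  1  1  2  3  3  3  3  3  4
 4  0  1  1  2  3  3  4  4  4  4
 5  0  1  2  2  3  3  4  4  4  4
 5  0  1  2  2  3  3  4  4  4  4
dp[11][9] = 4. One LCS (by backtracking along matches): 5, 4, 2, 0.

4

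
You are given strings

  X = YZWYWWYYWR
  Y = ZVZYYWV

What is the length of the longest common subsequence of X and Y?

Match Z at X[2]=Y[3] → Y at X[7]=Y[4] → Y at X[8]=Y[5] → W at X[9]=Y[6] — 4 characters in the same relative order in both. Since dp[10][7] = 4, nothing longer is possible.

4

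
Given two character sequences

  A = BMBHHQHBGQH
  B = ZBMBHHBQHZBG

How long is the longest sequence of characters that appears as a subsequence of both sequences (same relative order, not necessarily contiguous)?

Taking B (A #1, B #2) → M (A #2, B #3) → B (A #3, B #4) → H (A #4, B #5) → H (A #5, B #6) → Q (A #6, B #8) → H (A #7, B #9) → B (A #8, B #11) → G (A #9, B #12) gives a common subsequence of length 9. Since dp[11][12] = 9, nothing longer is possible.

9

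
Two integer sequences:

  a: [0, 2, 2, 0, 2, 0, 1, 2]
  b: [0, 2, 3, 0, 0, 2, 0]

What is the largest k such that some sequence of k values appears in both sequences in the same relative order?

Taking 0 at a[1]=b[1], 2 at a[2]=b[2], 0 at a[4]=b[5], 2 at a[5]=b[6], 0 at a[6]=b[7] gives a common subsequence of length 5. The LCS DP gives dp[8][7] = 5, so this is optimal.

5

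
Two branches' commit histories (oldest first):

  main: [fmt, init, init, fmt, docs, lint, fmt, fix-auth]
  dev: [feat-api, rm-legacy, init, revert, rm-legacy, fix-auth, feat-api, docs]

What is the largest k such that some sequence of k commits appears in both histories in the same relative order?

Pick init [2,3], then docs [5,8]; all 2 commits appear in both, in order. The LCS DP gives dp[8][8] = 2, so this is optimal.

2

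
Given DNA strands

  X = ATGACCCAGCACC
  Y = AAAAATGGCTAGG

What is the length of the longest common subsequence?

Match A [1,5]; then T [2,6]; then G [3,8]; then C [5,9]; then A [8,11]; then G [9,13] — 6 bases in the same relative order in both, and the DP table's final entry dp[13][13] is also 6, so no common subsequence is longer.

6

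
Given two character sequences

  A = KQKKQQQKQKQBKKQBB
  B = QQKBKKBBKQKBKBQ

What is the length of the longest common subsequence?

One common subsequence of length 9: K [1,3], then K [3,5], then K [4,6], then K [8,9], then Q [9,10], then K [10,11], then B [12,12], then K [13,13], then Q [15,15], and the DP table's final entry dp[17][15] is also 9, so no common subsequence is longer.

9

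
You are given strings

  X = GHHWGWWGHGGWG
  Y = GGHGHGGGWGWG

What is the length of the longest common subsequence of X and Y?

Pick G at X[1]=Y[2]; then H at X[2]=Y[3]; then H at X[3]=Y[5]; then G at X[5]=Y[6]; then G at X[8]=Y[7]; then G at X[10]=Y[8]; then G at X[11]=Y[10]; then W at X[12]=Y[11]; then G at X[13]=Y[12]; all 9 characters appear in both, in order. dp[13][12] = 9 confirms this is the maximum.

9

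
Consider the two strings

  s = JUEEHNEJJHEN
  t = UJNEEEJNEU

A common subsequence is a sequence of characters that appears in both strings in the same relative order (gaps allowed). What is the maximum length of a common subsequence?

6

Pick J at s[1]=t[2], then E at s[3]=t[4], then E at s[4]=t[5], then E at s[7]=t[6], then J at s[8]=t[7], then E at s[11]=t[9]; all 6 characters appear in both, in order. The LCS DP gives dp[12][10] = 6, so this is optimal.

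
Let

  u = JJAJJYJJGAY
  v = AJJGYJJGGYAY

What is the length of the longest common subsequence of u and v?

9

Pick A [3,1] → J [4,2] → J [5,3] → Y [6,5] → J [7,6] → J [8,7] → G [9,9] → A [10,11] → Y [11,12]; all 9 characters appear in both, in order, and the DP table's final entry dp[11][12] is also 9, so no common subsequence is longer.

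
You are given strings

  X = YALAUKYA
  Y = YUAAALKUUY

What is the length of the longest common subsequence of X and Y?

Match Y [1,1] → A [2,5] → L [3,6] → U [5,9] → Y [7,10] — 5 characters in the same relative order in both. dp[8][10] = 5 confirms this is the maximum.

5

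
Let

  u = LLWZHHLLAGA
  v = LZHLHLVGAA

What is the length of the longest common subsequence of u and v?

7

Let dp[i][j] be the LCS length of the first i characters of u and the first j characters of v. dp[i][j] = dp[i-1][j-1]+1 when the i-th and j-th characters match, else max(dp[i-1][j], dp[i][j-1]).
    ·  L  Z  H  L  H  L  V  G  A  A
 ·  0  0  0  0  0  0  0  0  0  0  0
 L  0  1  1  1  1  1  1  1  1  1  1
 L  0  1  1  1  2  2  2  2  2  2  2
 W  0  1  1  1  2  2  2  2  2  2  2
 Z  0  1  2  2  2  2  2  2  2  2  2
 H  0  1  2  3  3  3  3  3  3  3  3
 H  0  1  2  3  3  4  4  4  4  4  4
 L  0  1  2  3  4  4  5  5  5  5  5
 L  0  1  2  3  4  4  5  5  5  5  5
 A  0  1  2  3  4  4  5  5  5  6  6
 G  0  1  2  3  4  4  5  5  6  6  6
 A  0  1  2  3  4  4  5  5  6  7  7
dp[11][10] = 7. One LCS (by backtracking along matches): LZHHLAA.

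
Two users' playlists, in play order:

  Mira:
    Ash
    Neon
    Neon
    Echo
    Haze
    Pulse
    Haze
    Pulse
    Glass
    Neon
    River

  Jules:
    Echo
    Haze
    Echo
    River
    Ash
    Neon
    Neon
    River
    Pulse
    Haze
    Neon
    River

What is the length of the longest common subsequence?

7

One common subsequence of length 7: Ash (Mira #1, Jules #5), then Neon (Mira #2, Jules #6), then Neon (Mira #3, Jules #7), then Pulse (Mira #6, Jules #9), then Haze (Mira #7, Jules #10), then Neon (Mira #10, Jules #11), then River (Mira #11, Jules #12). dp[11][12] = 7 confirms this is the maximum.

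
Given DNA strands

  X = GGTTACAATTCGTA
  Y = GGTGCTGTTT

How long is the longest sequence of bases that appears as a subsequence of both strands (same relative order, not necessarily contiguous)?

Let dp[i][j] be the LCS length of the first i bases of X and the first j bases of Y. dp[i][j] = dp[i-1][j-1]+1 when the i-th and j-th bases match, else max(dp[i-1][j], dp[i][j-1]).
    ·  G  G  T  G  C  T  G  T  T  T
 ·  0  0  0  0  0  0  0  0  0  0  0
 G  0  1  1  1  1  1  1  1  1  1  1
 G  0  1  2  2  2  2  2  2  2  2  2
 T  0  1  2  3  3  3  3  3  3  3  3
 T  0  1  2  3  3  3  4  4  4  4  4
 A  0  1  2  3  3  3  4  4  4  4  4
 C  0  1  2  3  3  4  4  4  4  4  4
 A  0  1  2  3  3  4  4  4  4  4  4
 A  0  1  2  3  3  4  4  4  4  4  4
 T  0  1  2  3  3  4  5  5  5  5  5
 T  0  1  2  3  3  4  5  5  6  6  6
 C  0  1  2  3  3  4  5  5  6  6  6
 G  0  1  2  3  4  4  5  6  6  6  6
 T  0  1  2  3  4  4  5  6  7  7  7
 A  0  1  2  3  4  4  5  6  7  7  7
dp[14][10] = 7. One LCS (by backtracking along matches): GGTTTTT.

7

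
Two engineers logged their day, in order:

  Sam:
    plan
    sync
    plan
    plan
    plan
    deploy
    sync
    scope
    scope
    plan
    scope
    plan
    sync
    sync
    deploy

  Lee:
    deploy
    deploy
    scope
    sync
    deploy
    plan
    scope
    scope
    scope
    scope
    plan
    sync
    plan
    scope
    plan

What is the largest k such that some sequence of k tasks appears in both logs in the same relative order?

7

Match sync [2,4] → plan [3,6] → plan [5,11] → sync [7,12] → plan [10,13] → scope [11,14] → plan [12,15] — 7 tasks in the same relative order in both, and the DP table's final entry dp[15][15] is also 7, so no common subsequence is longer.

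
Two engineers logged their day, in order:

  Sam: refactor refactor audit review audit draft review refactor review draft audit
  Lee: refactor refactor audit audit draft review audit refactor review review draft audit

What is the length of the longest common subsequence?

Match refactor at Sam[1]=Lee[1], then refactor at Sam[2]=Lee[2], then audit at Sam[3]=Lee[3], then audit at Sam[5]=Lee[4], then draft at Sam[6]=Lee[5], then review at Sam[7]=Lee[6], then refactor at Sam[8]=Lee[8], then review at Sam[9]=Lee[10], then draft at Sam[10]=Lee[11], then audit at Sam[11]=Lee[12] — 10 tasks in the same relative order in both. dp[11][12] = 10 confirms this is the maximum.

10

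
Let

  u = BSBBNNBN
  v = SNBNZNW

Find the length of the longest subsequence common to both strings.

4

Let dp[i][j] be the LCS length of the first i characters of u and the first j characters of v. dp[i][j] = dp[i-1][j-1]+1 when the i-th and j-th characters match, else max(dp[i-1][j], dp[i][j-1]).
    ·  S  N  B  N  Z  N  W
 ·  0  0  0  0  0  0  0  0
 B  0  0  0  1  1  1  1  1
 S  0  1  1  1  1  1  1  1
 B  0  1  1  2  2  2  2  2
 B  0  1  1  2  2  2  2  2
 N  0  1  2  2  3  3  3  3
 N  0  1  2  2  3  3  4  4
 B  0  1  2  3  3  3  4  4
 N  0  1  2  3  4  4  4  4
dp[8][7] = 4. One LCS (by backtracking along matches): SBNN.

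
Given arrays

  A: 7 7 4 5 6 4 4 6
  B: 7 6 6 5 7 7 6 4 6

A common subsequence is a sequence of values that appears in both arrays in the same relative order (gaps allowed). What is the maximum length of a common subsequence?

5

Taking 7 [1,5]; then 7 [2,6]; then 6 [5,7]; then 4 [7,8]; then 6 [8,9] gives a common subsequence of length 5. Since dp[8][9] = 5, nothing longer is possible.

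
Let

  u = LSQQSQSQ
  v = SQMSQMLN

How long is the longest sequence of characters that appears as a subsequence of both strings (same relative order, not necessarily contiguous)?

4

Match S [2,1], Q [3,2], S [5,4], Q [6,5] — 4 characters in the same relative order in both. dp[8][8] = 4 confirms this is the maximum.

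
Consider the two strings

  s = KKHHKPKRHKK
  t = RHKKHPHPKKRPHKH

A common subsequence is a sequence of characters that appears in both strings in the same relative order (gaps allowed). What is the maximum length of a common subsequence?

Pick K [1,3] → K [2,4] → H [3,5] → H [4,7] → K [5,9] → K [7,10] → R [8,11] → H [9,13] → K [10,14]; all 9 characters appear in both, in order, and the DP table's final entry dp[11][15] is also 9, so no common subsequence is longer.

9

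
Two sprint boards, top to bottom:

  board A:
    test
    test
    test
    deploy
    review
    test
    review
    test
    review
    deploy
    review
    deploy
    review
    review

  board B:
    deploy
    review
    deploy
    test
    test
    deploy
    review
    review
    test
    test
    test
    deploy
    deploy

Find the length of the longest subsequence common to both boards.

Match test (board A #2, board B #4) → test (board A #3, board B #5) → deploy (board A #4, board B #6) → review (board A #5, board B #8) → test (board A #6, board B #10) → test (board A #8, board B #11) → deploy (board A #10, board B #12) → deploy (board A #12, board B #13) — 8 tasks in the same relative order in both. dp[14][13] = 8 confirms this is the maximum.

8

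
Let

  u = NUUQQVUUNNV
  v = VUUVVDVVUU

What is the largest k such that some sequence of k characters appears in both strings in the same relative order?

Let dp[i][j] be the LCS length of the first i characters of u and the first j characters of v. dp[i][j] = dp[i-1][j-1]+1 when the i-th and j-th characters match, else max(dp[i-1][j], dp[i][j-1]).
    ·  V  U  U  V  V  D  V  V  U  U
 ·  0  0  0  0  0  0  0  0  0  0  0
 N  0  0  0  0  0  0  0  0  0  0  0
 U  0  0  1  1  1  1  1  1  1  1  1
 U  0  0  1  2  2  2  2  2  2  2  2
 Q  0  0  1  2  2  2  2  2  2  2  2
 Q  0  0  1  2  2  2  2  2  2  2  2
 V  0  1  1  2  3  3  3  3  3  3  3
 U  0  1  2  2  3  3  3  3  3  4  4
 U  0  1  2  3  3  3  3  3  3  4  5
 N  0  1  2  3  3  3  3  3  3  4  5
 N  0  1  2  3  3  3  3  3  3  4  5
 V  0  1  2  3  4  4  4  4  4  4  5
dp[11][10] = 5. One LCS (by backtracking along matches): UUVUU.

5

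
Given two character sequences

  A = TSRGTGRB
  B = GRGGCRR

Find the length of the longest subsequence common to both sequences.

4

Let dp[i][j] be the LCS length of the first i characters of A and the first j characters of B. dp[i][j] = dp[i-1][j-1]+1 when the i-th and j-th characters match, else max(dp[i-1][j], dp[i][j-1]).
    ·  G  R  G  G  C  R  R
 ·  0  0  0  0  0  0  0  0
 T  0  0  0  0  0  0  0  0
 S  0  0  0  0  0  0  0  0
 R  0  0  1  1  1  1  1  1
 G  0  1  1  2  2  2  2  2
 T  0  1  1  2  2  2  2  2
 G  0  1  1  2  3  3  3  3
 R  0  1  2  2  3  3  4  4
 B  0  1  2  2  3  3  4  4
dp[8][7] = 4. One LCS (by backtracking along matches): RGGR.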